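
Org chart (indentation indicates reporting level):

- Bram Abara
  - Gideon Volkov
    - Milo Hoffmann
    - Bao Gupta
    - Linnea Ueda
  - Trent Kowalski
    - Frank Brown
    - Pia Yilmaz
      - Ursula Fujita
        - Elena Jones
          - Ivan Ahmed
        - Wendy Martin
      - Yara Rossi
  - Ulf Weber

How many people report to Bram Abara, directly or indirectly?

13

Bram Abara directly manages Gideon Volkov, Trent Kowalski, Ulf Weber. Under Gideon Volkov: Linnea Ueda, Bao Gupta, Milo Hoffmann (3). Under Trent Kowalski: Pia Yilmaz, Yara Rossi, Ursula Fujita, Wendy Martin, Elena Jones, Ivan Ahmed, Frank Brown (7). Ulf Weber has no reports. So Bram Abara's organization is 3 direct reports plus everyone under them: 4 + 8 + 1 = 13.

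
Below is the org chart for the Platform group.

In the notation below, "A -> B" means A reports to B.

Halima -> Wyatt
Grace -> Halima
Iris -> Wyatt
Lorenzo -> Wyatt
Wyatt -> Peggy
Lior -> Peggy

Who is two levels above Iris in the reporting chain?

Peggy

Iris reports to Wyatt, and Wyatt reports to Peggy. So Iris's skip-level manager is Peggy.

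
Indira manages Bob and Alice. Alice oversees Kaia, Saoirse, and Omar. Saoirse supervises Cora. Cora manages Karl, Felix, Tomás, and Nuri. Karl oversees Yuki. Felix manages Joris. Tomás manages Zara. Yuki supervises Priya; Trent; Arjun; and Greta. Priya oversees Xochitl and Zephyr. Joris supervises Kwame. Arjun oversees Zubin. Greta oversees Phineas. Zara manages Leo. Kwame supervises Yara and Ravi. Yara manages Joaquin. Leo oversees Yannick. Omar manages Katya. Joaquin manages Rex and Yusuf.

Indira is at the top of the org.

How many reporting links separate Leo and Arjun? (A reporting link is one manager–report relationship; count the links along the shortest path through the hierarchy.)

Leo is 3 levels below Cora, and Arjun is 3 levels below Cora (their lowest common manager). The shortest path runs up from Leo to Cora and back down to Arjun: 3 + 3 = 6 links.

6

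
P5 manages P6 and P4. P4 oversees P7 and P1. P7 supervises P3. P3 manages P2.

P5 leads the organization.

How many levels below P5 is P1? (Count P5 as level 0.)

Chain from P1 up to P5: P1 → P4 → P5. That is 2 steps up, so P1 is 2 levels below P5.

2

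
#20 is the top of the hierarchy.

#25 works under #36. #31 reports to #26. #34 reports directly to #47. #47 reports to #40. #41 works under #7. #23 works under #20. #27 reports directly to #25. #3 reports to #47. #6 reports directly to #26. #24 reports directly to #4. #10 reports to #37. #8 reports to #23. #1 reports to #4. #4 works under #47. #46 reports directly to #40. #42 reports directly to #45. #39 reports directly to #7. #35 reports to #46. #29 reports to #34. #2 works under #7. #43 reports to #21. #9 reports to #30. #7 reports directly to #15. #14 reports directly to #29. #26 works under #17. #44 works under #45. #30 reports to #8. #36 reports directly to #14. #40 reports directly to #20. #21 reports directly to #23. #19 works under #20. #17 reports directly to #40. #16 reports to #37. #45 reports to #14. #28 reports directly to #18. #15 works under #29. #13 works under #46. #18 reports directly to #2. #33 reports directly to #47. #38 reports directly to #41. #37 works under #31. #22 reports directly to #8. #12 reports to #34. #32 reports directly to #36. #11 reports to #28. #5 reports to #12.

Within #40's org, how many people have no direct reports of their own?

17

The people in #40's organization with no one reporting to them are #13, #35, #3, #24, #1, #5, #27, #32, #42, #44, #38, #39, #11, #33, #6, #16, #10. That is 17.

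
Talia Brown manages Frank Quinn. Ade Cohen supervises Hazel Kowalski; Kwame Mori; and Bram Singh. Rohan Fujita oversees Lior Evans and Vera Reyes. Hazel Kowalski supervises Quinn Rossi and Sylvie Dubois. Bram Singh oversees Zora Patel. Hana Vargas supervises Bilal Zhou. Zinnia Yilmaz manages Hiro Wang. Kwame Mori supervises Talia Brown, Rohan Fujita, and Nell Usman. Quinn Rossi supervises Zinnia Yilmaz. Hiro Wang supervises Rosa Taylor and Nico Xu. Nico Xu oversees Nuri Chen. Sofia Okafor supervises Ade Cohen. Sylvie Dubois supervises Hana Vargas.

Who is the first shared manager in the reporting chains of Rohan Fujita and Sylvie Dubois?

Ade Cohen

Rohan Fujita's chain of managers is Kwame Mori, Ade Cohen, Sofia Okafor. Sylvie Dubois's chain of managers is Hazel Kowalski, Ade Cohen, Sofia Okafor. The first manager that appears in both chains is Ade Cohen.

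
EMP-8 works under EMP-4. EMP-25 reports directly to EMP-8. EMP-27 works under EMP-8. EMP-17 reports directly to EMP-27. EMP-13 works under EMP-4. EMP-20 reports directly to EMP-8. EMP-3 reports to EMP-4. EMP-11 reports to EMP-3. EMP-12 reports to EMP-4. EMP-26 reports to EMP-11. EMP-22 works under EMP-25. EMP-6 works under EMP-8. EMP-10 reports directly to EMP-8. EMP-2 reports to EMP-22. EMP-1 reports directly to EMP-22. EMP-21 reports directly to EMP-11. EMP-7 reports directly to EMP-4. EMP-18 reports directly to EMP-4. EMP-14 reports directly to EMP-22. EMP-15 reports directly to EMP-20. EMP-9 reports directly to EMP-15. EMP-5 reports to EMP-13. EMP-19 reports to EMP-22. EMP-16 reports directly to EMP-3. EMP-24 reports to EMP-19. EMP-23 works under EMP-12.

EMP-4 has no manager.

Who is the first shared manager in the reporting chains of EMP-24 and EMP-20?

EMP-8

EMP-24's chain of managers is EMP-19, EMP-22, EMP-25, EMP-8, EMP-4. EMP-20's chain of managers is EMP-8, EMP-4. The first manager that appears in both chains is EMP-8.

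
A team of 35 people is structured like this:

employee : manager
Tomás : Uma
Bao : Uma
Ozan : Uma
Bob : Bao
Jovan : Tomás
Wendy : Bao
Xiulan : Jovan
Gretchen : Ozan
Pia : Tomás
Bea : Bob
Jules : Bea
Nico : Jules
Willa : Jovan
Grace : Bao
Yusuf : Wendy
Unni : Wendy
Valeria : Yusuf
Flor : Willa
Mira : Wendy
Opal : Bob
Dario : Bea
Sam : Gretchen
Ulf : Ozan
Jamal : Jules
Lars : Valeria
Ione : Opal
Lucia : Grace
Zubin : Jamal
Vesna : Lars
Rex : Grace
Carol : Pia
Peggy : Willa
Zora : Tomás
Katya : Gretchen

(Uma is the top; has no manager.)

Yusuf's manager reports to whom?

Bao

Yusuf reports to Wendy, and Wendy reports to Bao. So Yusuf's skip-level manager is Bao.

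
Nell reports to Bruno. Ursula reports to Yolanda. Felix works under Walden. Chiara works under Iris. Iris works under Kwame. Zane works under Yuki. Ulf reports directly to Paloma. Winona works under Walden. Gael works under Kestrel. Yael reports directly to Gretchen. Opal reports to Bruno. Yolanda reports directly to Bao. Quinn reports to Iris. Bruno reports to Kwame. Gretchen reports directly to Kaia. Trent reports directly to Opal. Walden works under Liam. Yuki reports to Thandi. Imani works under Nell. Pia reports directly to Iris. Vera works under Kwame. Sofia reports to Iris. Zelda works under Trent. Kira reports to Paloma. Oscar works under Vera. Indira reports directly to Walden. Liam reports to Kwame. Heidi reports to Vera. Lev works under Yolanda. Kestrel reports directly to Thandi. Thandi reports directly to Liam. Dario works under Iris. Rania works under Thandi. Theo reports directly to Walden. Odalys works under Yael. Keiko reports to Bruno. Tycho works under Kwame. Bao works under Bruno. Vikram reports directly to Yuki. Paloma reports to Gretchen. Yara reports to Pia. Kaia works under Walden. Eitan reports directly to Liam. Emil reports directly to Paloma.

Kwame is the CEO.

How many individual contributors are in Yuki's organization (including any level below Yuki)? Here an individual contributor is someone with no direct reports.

2

The people in Yuki's organization with no one reporting to them are Zane, Vikram. That is 2.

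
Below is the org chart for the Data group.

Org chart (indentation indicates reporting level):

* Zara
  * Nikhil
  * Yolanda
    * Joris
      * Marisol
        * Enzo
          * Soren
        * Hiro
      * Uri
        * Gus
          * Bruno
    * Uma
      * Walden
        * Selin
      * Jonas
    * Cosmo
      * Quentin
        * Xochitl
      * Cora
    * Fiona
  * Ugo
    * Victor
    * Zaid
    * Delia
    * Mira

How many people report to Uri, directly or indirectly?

2

Uri directly manages Gus. Under Gus: Bruno (1). That's 2 in total.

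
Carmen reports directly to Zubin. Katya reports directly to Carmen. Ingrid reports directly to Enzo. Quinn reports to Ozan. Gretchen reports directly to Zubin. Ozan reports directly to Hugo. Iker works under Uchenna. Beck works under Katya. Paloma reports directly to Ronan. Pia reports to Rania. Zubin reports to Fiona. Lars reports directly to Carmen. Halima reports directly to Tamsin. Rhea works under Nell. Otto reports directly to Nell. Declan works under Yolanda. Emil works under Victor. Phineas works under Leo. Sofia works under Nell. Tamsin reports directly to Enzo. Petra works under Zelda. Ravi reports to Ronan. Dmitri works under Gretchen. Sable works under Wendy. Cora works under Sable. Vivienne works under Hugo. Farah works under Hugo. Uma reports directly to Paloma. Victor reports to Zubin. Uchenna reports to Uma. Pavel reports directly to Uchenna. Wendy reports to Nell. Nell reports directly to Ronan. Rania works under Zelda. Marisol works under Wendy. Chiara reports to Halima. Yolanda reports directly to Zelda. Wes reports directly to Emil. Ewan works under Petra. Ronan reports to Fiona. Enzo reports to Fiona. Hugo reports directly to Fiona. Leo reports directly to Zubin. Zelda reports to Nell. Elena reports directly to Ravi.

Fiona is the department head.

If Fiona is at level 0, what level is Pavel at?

Chain from Pavel up to Fiona: Pavel → Uchenna → Uma → Paloma → Ronan → Fiona. That is 5 steps up, so Pavel is 5 levels below Fiona.

5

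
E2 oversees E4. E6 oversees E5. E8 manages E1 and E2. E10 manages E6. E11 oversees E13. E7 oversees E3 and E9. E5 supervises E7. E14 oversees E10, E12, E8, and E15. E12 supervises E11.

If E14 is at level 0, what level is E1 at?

2

Chain from E1 up to E14: E1 → E8 → E14. That is 2 steps up, so E1 is 2 levels below E14.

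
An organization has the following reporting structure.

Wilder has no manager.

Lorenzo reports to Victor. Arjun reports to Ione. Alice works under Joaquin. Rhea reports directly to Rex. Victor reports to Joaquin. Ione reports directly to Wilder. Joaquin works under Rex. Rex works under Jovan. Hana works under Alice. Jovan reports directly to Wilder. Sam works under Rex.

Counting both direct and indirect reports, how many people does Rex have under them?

7

Rex directly manages Joaquin, Sam, Rhea. Under Joaquin: Alice, Hana, Victor, Lorenzo (4). Sam has no reports. Rhea has no reports. So Rex's organization is 3 direct reports plus everyone under them: 5 + 1 + 1 = 7.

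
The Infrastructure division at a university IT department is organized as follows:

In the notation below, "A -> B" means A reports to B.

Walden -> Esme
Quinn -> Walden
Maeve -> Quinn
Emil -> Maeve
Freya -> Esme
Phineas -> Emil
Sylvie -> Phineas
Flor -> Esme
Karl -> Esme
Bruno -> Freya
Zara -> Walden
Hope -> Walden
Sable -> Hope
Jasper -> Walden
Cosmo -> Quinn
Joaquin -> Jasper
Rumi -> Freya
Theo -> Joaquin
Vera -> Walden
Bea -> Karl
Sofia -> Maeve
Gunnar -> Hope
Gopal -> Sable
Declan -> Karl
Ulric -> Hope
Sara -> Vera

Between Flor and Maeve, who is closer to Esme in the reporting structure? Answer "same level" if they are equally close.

Flor

Flor is 1 level below Esme; Maeve is 3. Flor is higher.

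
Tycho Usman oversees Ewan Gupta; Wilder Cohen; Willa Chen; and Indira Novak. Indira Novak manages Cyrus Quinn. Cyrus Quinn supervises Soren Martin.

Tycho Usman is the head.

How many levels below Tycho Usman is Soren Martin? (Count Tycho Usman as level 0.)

Chain from Soren Martin up to Tycho Usman: Soren Martin → Cyrus Quinn → Indira Novak → Tycho Usman. That is 3 steps up, so Soren Martin is 3 levels below Tycho Usman.

3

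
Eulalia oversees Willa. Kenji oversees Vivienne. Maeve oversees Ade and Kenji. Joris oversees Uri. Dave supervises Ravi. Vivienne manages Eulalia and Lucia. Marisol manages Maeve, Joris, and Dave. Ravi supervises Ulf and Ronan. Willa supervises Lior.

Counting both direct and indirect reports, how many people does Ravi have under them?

2

Ravi directly manages Ronan, Ulf. Ronan has no reports. Ulf has no reports. So Ravi's organization is 2 direct reports plus everyone under them: 1 + 1 = 2.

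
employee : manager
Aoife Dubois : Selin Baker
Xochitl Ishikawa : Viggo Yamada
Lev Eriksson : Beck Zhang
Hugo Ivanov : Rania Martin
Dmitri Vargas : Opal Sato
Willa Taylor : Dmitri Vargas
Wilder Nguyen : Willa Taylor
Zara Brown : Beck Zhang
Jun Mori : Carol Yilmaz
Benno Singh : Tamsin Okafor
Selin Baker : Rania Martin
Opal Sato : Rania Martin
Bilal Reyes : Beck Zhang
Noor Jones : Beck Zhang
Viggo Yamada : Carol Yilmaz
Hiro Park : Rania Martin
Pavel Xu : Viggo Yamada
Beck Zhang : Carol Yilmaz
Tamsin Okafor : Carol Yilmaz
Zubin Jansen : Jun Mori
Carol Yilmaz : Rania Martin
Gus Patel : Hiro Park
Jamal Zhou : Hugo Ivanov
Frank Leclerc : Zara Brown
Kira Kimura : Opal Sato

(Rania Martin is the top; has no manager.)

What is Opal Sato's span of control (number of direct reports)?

2

Opal Sato directly manages Dmitri Vargas, Kira Kimura. That is 2 direct reports.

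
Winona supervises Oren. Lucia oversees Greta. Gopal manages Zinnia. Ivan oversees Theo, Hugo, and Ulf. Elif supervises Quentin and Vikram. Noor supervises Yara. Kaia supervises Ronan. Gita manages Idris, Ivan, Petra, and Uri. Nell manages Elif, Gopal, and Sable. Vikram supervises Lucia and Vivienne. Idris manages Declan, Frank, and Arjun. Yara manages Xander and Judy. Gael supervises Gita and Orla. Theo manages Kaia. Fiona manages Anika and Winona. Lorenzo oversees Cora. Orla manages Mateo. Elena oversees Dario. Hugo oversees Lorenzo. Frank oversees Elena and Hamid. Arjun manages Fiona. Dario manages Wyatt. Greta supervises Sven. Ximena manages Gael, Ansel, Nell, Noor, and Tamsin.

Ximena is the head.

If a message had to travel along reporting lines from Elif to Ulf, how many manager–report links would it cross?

Elif is 2 levels below Ximena, and Ulf is 4 levels below Ximena (their lowest common manager). The shortest path runs up from Elif to Ximena and back down to Ulf: 2 + 4 = 6 links.

6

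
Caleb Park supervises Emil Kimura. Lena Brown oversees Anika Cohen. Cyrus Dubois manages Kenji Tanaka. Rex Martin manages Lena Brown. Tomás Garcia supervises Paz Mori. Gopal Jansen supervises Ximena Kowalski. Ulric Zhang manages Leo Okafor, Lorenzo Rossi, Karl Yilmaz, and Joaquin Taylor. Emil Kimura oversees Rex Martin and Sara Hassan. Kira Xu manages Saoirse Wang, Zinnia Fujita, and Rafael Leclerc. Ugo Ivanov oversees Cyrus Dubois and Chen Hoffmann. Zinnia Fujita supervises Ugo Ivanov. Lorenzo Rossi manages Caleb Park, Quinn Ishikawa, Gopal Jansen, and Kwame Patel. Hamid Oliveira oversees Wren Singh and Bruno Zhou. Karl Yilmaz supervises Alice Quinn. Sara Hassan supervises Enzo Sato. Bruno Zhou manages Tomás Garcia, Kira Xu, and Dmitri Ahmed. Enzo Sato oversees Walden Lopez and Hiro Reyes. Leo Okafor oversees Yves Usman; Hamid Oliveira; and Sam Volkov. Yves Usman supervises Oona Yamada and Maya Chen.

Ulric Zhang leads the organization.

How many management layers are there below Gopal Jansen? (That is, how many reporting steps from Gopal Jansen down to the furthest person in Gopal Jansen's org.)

1

The longest chain under Gopal Jansen runs Gopal Jansen → Ximena Kowalski, which is 1 level below Gopal Jansen.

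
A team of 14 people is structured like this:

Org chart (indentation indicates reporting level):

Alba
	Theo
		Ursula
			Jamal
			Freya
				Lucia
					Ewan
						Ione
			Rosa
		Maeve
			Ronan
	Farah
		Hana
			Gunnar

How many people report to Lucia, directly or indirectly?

2

Lucia directly manages Ewan. Under Ewan: Ione (1). That's 2 in total.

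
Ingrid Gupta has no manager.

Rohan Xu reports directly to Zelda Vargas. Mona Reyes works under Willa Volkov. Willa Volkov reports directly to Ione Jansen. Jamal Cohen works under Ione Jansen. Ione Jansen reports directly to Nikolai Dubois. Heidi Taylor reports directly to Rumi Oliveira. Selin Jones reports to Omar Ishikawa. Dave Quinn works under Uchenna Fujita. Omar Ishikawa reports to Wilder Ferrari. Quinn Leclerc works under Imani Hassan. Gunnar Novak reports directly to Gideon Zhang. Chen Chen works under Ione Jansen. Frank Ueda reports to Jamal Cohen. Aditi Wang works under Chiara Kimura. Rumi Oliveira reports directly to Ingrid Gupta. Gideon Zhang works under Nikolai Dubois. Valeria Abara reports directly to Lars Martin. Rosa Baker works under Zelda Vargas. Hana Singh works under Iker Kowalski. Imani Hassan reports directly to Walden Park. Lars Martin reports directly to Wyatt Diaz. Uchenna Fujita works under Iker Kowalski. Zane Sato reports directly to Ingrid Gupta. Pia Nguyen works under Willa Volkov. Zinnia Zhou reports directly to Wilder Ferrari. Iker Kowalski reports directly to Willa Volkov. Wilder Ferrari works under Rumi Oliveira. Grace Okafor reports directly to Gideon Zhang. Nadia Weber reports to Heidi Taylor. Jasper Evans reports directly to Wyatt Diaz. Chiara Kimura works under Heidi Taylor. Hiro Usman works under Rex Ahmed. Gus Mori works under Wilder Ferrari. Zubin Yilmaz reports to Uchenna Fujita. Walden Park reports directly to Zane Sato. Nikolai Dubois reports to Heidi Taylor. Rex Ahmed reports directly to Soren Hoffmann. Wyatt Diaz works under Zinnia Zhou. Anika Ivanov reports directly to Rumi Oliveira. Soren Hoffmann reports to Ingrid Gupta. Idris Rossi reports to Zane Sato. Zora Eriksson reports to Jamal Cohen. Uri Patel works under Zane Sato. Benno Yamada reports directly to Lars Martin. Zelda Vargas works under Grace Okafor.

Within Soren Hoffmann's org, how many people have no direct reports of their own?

The only person in Soren Hoffmann's organization with no one reporting to them is Hiro Usman. That is 1.

1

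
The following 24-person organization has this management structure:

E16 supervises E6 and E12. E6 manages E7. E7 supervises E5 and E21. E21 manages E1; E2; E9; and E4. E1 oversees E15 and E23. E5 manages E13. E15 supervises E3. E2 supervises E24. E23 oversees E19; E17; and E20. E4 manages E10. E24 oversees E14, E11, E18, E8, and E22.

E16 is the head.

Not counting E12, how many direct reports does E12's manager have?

1

E12 reports to E16. E16's other direct reports are E6 — 1 peer.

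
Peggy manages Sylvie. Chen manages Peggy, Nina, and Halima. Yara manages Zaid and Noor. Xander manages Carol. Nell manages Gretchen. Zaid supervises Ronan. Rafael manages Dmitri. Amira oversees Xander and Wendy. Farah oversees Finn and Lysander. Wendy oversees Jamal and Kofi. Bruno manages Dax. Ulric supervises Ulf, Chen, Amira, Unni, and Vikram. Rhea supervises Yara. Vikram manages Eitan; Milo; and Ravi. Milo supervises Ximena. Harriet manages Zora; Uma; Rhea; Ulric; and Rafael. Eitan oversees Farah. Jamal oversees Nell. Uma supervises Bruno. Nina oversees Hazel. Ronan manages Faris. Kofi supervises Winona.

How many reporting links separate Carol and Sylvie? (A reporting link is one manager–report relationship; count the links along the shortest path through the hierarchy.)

6

Carol is 3 levels below Ulric, and Sylvie is 3 levels below Ulric (their lowest common manager). The shortest path runs up from Carol to Ulric and back down to Sylvie: 3 + 3 = 6 links.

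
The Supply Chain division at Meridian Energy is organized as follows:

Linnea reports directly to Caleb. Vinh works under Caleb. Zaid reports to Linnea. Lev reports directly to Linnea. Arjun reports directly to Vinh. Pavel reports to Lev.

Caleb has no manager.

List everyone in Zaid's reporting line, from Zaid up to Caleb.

Zaid -> Linnea -> Caleb

Zaid reports to Linnea. Linnea reports to Caleb. Caleb is at the top.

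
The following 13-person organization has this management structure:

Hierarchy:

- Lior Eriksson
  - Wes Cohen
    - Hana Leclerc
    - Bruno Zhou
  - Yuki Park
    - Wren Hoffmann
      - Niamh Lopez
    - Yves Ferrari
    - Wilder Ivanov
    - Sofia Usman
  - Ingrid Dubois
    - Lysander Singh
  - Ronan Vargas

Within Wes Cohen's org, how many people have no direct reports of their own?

2

The people in Wes Cohen's organization with no one reporting to them are Bruno Zhou, Hana Leclerc. That is 2.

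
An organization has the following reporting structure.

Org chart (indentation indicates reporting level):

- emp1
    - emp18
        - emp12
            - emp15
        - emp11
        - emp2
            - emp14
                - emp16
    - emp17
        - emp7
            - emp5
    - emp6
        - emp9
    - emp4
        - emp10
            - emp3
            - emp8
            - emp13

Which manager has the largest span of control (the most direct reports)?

emp1

Direct-report counts: emp1 has 4; emp4 has 1; emp10 has 3; emp6 has 1; emp17 has 1; emp7 has 1; emp18 has 3; emp2 has 1; emp14 has 1; emp12 has 1. The largest is 4, held by emp1.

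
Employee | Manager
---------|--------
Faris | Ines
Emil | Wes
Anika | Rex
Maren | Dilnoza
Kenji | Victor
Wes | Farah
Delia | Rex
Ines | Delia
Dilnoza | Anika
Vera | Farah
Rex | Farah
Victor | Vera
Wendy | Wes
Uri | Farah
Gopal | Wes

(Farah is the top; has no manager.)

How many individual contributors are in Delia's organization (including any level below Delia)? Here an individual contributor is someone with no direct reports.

1

The only person in Delia's organization with no one reporting to them is Faris. That is 1.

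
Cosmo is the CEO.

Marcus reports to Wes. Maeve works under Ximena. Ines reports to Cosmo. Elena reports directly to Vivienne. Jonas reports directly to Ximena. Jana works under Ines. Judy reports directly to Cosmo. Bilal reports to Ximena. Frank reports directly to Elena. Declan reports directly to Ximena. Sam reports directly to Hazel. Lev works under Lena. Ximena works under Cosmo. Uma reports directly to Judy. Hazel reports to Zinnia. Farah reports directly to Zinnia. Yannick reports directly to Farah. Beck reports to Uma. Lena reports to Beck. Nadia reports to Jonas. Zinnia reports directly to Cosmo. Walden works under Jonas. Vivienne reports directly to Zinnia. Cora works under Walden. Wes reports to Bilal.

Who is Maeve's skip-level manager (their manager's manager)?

Cosmo

Maeve reports to Ximena, and Ximena reports to Cosmo. So Maeve's skip-level manager is Cosmo.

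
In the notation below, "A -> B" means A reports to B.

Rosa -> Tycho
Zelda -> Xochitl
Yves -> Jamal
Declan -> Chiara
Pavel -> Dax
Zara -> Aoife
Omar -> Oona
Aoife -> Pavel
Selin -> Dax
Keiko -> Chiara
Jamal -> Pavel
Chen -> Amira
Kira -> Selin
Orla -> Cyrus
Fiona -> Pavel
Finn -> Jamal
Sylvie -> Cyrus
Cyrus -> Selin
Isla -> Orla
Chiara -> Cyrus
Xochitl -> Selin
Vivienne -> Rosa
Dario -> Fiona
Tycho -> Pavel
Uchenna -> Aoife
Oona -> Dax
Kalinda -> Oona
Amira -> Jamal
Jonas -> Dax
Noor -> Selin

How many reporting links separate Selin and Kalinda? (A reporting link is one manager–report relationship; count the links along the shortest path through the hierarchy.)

Selin is 1 level below Dax, and Kalinda is 2 levels below Dax (their lowest common manager). The shortest path runs up from Selin to Dax and back down to Kalinda: 1 + 2 = 3 links.

3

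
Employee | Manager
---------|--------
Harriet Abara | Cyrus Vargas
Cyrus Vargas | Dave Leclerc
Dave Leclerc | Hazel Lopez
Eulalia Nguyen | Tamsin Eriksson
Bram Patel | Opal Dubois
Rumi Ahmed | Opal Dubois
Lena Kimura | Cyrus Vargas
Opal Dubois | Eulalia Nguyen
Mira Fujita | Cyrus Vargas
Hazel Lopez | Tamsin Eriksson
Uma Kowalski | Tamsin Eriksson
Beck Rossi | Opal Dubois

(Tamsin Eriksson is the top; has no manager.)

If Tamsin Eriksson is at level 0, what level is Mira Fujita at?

Chain from Mira Fujita up to Tamsin Eriksson: Mira Fujita → Cyrus Vargas → Dave Leclerc → Hazel Lopez → Tamsin Eriksson. That is 4 steps up, so Mira Fujita is 4 levels below Tamsin Eriksson.

4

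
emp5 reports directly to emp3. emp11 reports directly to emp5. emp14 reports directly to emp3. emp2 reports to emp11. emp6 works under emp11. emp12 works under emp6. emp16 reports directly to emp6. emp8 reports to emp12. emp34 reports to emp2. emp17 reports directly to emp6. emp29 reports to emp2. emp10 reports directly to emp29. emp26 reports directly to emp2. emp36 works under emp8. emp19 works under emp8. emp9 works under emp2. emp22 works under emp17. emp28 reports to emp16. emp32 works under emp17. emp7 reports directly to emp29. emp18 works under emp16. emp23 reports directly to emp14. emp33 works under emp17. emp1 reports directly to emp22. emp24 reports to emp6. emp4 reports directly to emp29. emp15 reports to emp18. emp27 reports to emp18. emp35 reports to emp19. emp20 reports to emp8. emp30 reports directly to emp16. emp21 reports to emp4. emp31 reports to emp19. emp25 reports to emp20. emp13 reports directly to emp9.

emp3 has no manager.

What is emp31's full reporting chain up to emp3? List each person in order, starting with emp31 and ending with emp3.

emp31 reports to emp19. emp19 reports to emp8. emp8 reports to emp12. emp12 reports to emp6. emp6 reports to emp11. emp11 reports to emp5. emp5 reports to emp3. emp3 is at the top.

emp31 -> emp19 -> emp8 -> emp12 -> emp6 -> emp11 -> emp5 -> emp3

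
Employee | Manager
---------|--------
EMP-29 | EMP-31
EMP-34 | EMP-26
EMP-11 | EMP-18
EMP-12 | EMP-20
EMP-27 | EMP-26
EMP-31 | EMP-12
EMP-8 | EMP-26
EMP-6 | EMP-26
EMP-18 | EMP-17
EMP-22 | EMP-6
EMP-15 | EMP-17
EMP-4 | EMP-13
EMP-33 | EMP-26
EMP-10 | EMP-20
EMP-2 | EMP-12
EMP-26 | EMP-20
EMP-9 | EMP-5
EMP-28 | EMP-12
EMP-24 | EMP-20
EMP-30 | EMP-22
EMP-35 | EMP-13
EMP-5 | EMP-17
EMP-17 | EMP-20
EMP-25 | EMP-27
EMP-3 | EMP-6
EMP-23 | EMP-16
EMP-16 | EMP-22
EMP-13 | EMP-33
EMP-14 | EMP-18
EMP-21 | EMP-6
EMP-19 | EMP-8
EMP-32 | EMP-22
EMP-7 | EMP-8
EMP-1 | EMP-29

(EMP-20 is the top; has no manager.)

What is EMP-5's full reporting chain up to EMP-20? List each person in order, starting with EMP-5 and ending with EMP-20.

EMP-5 reports to EMP-17. EMP-17 reports to EMP-20. EMP-20 is at the top.

EMP-5 -> EMP-17 -> EMP-20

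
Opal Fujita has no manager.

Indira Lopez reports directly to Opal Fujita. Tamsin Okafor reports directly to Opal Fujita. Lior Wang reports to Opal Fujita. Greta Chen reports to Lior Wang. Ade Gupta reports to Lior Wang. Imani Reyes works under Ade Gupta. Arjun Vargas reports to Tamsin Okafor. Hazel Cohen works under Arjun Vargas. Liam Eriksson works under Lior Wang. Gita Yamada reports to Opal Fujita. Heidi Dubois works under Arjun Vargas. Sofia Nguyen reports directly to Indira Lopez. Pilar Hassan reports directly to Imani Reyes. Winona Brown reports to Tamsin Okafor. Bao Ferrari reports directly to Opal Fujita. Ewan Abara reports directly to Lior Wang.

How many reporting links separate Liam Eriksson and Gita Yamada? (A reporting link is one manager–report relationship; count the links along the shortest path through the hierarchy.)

3

Liam Eriksson is 2 levels below Opal Fujita, and Gita Yamada is 1 level below Opal Fujita (their lowest common manager). The shortest path runs up from Liam Eriksson to Opal Fujita and back down to Gita Yamada: 2 + 1 = 3 links.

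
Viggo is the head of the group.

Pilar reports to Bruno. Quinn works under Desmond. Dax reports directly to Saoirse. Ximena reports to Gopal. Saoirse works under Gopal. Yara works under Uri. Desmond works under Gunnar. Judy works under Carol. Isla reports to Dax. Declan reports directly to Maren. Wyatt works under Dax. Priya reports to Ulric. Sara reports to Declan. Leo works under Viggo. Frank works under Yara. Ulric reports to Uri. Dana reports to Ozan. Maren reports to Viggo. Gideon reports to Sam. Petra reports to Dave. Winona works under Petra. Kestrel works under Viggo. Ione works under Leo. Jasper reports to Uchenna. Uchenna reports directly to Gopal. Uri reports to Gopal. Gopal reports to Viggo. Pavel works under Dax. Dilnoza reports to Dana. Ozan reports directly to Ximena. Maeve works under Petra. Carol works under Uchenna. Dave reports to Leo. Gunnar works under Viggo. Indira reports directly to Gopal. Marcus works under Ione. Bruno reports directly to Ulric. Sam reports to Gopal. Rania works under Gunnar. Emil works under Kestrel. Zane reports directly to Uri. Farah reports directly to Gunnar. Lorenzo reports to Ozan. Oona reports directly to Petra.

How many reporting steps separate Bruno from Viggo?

4

Chain from Bruno up to Viggo: Bruno → Ulric → Uri → Gopal → Viggo. That is 4 steps up, so Bruno is 4 levels below Viggo.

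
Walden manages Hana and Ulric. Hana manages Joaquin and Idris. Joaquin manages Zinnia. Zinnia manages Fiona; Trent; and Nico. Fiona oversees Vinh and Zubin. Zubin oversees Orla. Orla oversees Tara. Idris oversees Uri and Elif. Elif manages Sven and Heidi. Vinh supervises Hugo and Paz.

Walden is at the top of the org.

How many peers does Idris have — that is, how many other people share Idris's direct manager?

1

Idris reports to Hana. Hana's other direct reports are Joaquin — 1 peer.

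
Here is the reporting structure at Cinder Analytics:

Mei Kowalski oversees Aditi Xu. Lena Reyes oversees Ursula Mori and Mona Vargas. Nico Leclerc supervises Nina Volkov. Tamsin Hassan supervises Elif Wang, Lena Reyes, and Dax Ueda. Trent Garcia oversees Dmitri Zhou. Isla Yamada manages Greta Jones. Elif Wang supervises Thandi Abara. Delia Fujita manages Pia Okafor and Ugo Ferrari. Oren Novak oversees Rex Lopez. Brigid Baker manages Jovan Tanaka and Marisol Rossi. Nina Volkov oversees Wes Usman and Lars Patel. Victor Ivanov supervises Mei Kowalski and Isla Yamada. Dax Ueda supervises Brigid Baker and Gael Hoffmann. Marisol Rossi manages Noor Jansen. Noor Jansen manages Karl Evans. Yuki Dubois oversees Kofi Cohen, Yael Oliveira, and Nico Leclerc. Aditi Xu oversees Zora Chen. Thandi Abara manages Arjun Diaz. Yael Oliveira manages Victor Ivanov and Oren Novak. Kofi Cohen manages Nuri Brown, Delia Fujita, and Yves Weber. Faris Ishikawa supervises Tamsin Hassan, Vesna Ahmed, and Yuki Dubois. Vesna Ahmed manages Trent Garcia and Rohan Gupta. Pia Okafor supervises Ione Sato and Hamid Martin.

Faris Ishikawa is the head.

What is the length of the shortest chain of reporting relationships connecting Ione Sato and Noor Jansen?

10

Ione Sato is 5 levels below Faris Ishikawa, and Noor Jansen is 5 levels below Faris Ishikawa (their lowest common manager). The shortest path runs up from Ione Sato to Faris Ishikawa and back down to Noor Jansen: 5 + 5 = 10 links.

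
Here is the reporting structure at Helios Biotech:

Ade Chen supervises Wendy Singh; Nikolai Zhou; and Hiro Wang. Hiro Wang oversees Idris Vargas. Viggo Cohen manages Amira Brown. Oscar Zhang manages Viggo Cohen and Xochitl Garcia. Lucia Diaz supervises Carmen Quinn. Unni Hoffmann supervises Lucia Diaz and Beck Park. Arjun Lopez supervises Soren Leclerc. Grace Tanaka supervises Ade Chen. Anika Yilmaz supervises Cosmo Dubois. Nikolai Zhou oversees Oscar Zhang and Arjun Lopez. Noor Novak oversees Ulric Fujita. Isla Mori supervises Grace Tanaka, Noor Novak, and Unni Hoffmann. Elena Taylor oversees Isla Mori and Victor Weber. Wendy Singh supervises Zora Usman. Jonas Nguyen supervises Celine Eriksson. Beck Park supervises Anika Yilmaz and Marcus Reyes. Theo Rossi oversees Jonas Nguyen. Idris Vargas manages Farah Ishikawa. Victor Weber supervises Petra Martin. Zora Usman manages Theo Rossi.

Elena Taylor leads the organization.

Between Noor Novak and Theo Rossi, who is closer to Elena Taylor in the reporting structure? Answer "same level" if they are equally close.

Noor Novak is 2 levels below Elena Taylor; Theo Rossi is 6. Noor Novak is higher.

Noor Novak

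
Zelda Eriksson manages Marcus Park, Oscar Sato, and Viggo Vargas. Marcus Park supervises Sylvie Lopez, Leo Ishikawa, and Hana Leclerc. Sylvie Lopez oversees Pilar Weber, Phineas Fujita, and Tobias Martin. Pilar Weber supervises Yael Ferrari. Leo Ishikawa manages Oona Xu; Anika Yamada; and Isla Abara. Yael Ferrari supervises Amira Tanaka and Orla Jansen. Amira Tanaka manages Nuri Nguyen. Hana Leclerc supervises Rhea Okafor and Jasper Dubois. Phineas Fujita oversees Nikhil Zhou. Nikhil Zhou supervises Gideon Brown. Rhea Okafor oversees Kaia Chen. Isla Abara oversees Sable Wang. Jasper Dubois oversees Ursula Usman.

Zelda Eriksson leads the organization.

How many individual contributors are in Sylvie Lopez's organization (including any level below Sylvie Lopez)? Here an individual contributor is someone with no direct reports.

4

The people in Sylvie Lopez's organization with no one reporting to them are Gideon Brown, Tobias Martin, Orla Jansen, Nuri Nguyen. That is 4.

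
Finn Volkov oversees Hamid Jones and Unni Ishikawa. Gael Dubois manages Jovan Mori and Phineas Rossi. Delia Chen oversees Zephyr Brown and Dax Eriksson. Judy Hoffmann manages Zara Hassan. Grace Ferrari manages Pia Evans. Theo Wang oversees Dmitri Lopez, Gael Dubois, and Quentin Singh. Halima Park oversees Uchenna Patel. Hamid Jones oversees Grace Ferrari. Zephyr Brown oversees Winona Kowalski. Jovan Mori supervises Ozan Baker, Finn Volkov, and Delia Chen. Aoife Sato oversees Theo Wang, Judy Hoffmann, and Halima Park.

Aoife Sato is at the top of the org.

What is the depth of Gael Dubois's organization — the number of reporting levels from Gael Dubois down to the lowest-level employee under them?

The longest chain under Gael Dubois runs Gael Dubois → Jovan Mori → Finn Volkov → Hamid Jones → Grace Ferrari → Pia Evans, which is 5 levels below Gael Dubois.

5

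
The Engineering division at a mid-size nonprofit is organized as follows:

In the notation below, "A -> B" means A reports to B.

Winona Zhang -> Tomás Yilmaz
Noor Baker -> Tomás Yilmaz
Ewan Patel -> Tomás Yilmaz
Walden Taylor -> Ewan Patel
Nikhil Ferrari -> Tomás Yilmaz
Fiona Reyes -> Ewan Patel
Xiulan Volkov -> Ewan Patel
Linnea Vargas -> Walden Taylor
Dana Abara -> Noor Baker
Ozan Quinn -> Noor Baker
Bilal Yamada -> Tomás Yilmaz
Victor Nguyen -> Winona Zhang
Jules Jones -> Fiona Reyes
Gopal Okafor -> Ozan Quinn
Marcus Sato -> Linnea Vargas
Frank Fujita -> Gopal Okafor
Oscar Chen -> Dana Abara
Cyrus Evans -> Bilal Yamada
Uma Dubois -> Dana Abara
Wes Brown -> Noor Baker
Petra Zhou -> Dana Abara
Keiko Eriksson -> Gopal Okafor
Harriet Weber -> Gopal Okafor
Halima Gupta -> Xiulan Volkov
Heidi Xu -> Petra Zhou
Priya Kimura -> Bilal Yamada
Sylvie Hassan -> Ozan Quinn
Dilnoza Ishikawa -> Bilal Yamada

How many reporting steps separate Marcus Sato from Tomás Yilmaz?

Chain from Marcus Sato up to Tomás Yilmaz: Marcus Sato → Linnea Vargas → Walden Taylor → Ewan Patel → Tomás Yilmaz. That is 4 steps up, so Marcus Sato is 4 levels below Tomás Yilmaz.

4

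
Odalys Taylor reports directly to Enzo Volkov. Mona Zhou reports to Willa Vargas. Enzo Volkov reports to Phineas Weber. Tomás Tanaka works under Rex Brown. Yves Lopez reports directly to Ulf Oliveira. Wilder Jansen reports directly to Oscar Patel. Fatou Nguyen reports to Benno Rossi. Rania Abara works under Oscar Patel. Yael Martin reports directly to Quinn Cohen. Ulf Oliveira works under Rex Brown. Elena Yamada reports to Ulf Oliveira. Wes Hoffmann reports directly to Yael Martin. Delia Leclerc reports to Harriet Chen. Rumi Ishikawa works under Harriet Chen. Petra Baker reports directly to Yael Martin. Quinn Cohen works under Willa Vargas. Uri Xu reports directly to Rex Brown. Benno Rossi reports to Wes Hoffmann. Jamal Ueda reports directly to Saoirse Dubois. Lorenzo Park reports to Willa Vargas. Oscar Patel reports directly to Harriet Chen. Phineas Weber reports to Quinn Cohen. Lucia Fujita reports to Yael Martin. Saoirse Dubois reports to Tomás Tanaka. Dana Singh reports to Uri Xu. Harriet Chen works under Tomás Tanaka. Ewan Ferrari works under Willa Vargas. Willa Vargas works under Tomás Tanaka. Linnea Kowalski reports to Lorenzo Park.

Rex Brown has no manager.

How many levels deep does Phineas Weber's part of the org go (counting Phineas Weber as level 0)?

2

The longest chain under Phineas Weber runs Phineas Weber → Enzo Volkov → Odalys Taylor, which is 2 levels below Phineas Weber.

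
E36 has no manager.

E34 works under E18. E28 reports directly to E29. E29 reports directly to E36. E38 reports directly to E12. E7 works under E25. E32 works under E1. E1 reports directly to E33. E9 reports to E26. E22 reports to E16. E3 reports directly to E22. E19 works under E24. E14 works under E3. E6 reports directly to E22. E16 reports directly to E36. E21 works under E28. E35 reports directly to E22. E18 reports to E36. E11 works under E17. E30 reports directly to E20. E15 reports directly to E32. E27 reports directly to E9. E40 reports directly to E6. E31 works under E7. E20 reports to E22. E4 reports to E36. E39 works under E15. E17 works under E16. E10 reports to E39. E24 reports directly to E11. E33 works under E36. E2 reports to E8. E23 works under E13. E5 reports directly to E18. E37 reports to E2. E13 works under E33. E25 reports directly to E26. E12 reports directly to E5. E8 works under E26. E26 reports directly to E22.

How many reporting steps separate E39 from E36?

5

Chain from E39 up to E36: E39 → E15 → E32 → E1 → E33 → E36. That is 5 steps up, so E39 is 5 levels below E36.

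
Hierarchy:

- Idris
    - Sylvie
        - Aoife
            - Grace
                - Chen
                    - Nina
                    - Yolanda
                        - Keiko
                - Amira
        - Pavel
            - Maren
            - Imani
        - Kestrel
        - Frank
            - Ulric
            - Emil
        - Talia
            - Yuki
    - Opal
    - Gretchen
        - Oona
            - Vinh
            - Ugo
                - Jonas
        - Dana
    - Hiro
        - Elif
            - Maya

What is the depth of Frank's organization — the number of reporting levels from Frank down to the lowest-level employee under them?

The longest chain under Frank runs Frank → Emil, which is 1 level below Frank.

1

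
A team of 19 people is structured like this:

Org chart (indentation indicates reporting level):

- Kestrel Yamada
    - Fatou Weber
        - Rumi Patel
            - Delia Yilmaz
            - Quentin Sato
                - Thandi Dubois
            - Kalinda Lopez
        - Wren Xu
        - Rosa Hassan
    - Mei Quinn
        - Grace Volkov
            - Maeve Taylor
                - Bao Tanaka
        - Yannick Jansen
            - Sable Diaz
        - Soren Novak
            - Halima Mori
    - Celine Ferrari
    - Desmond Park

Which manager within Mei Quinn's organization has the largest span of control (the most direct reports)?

Mei Quinn

Direct-report counts within Mei Quinn's organization: Mei Quinn has 3; Soren Novak has 1; Yannick Jansen has 1; Grace Volkov has 1; Maeve Taylor has 1. The largest is 3, held by Mei Quinn.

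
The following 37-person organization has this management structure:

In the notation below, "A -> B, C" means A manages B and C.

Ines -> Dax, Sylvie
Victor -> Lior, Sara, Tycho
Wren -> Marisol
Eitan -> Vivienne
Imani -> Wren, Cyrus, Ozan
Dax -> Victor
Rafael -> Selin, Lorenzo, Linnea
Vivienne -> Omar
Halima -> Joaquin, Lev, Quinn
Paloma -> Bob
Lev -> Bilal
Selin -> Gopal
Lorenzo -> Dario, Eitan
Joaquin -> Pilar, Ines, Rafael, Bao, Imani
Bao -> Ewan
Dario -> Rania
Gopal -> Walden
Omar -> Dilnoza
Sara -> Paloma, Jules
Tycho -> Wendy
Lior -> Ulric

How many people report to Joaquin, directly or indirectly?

32

Joaquin directly manages Pilar, Ines, Rafael, Bao, Imani. Pilar has no reports. Under Ines: Sylvie, Dax, Victor, Tycho, Wendy, Sara, Jules, Paloma, Bob, Lior, Ulric (11). Under Rafael: Linnea, Lorenzo, Eitan, Vivienne, Omar, Dilnoza, Dario, Rania, Selin, Gopal, Walden (11). Under Bao: Ewan (1). Under Imani: Ozan, Cyrus, Wren, Marisol (4). So Joaquin's organization is 5 direct reports plus everyone under them: 1 + 12 + 12 + 2 + 5 = 32.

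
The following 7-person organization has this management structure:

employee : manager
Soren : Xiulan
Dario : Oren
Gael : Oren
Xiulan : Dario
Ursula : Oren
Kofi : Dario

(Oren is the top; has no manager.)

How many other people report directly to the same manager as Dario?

2

Dario reports to Oren. Oren's other direct reports are Ursula, Gael — 2 peers.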